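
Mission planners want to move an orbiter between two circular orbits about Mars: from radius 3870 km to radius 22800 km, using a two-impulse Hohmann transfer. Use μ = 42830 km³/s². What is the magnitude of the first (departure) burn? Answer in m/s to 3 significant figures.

Δv₁ = 1020 m/s

Semi-major axis of the transfer orbit: a_t = (3870 + 22800)/2 = 13335 km.
On the circular orbit at r = 3870 km, v_c = √(μ/r) = 3.327 km/s.
Vis-viva on the transfer ellipse at r = 3870 km gives v_t = √[μ(2/r − 1/a_t)] = 4.350 km/s.
Δv₁ = |v_t − v_c| = |4.350 − 3.327| = 1.023 km/s.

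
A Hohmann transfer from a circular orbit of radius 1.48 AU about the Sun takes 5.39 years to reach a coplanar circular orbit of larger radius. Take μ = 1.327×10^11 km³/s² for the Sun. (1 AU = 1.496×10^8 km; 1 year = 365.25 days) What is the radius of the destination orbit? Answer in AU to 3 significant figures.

r₂ = 8.28 AU

In km: r₁ = 1.48 × 1.496×10^8 = 2.21408×10^8 km.
Transfer time t = 5.39 years × 365.25 × 86400 s = 1.70095464×10^8 s, and t = π√(a_t³/μ).
So a_t = (μ t²/π²)^(1/3) = (1.327×10^11 × (1.70095464×10^8)² / π²)^(1/3) = 7.2999×10^8 km.
Since a_t = (r₁ + r₂)/2, r₂ = 2a_t − r₁ = 2×7.2999×10^8 − 2.21408×10^8 = 1.238572×10^9 km.
In AU: r₂ = 1.238572×10^9 / 1.496×10^8 = 8.28 AU.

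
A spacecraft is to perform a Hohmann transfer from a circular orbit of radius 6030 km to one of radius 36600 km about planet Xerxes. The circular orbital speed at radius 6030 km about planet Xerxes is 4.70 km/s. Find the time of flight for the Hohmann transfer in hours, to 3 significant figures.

From the circular-orbit relation v² = μ/r at r = 6030 km: μ = v²r = (4.70)² × 6030 = 1.33203×10^5 km³/s².
Semi-major axis of the transfer orbit: a_t = (6030 + 36600)/2 = 21315 km.
Transfer time t = π√(a_t³/μ) = π√((21315)³ / 1.33203×10^5) = 26790 s.
Converting: 26790 s ÷ 3600 s/hour = 7.44 hours.

t = 7.44 hours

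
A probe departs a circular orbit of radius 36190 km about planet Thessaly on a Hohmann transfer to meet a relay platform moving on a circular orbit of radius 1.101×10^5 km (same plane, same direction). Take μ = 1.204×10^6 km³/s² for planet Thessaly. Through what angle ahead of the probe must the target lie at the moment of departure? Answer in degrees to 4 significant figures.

Transfer-ellipse semi-major axis a_t = (r₁ + r₂)/2 = (36190 + 1.101×10^5)/2 = 73145 km.
The half-period of the transfer ellipse is t = π√(a_t³/μ) = 56639 s.
The target's mean motion on its circular orbit is ω₂ = √(μ/r₂³) = 3.0035×10^-5 rad/s.
Angle swept by the target during transfer: ω₂·t = 1.7012 rad = 97.47°.
The probe traverses 180° on the transfer ellipse, so the target must lead by 180° − 97.47° = 82.53°.

φ = 82.53°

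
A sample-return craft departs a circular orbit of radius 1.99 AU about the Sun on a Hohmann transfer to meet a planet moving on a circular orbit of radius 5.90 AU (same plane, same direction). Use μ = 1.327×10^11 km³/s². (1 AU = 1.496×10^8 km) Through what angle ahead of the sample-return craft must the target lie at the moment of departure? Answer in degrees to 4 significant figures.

φ = 81.58°

In km: r₁ = 1.99 × 1.496×10^8 = 2.97704×10^8 km; r₂ = 5.90 × 1.496×10^8 = 8.8264×10^8 km.
Transfer-ellipse semi-major axis a_t = (r₁ + r₂)/2 = (2.97704×10^8 + 8.8264×10^8)/2 = 5.90172×10^8 km.
Transfer time t = π√(a_t³/μ) = 1.2365×10^8 s.
The target's mean motion on its circular orbit is ω₂ = √(μ/r₂³) = 1.3892×10^-8 rad/s.
Angle swept by the target during transfer: ω₂·t = 1.7177 rad = 98.42°.
Arrival is 180° from departure on the ellipse, so φ = 180° − 98.42° = 81.58°.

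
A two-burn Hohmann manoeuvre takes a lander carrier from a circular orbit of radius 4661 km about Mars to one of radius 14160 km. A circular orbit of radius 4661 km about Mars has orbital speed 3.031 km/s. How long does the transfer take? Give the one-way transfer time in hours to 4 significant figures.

From the circular-orbit relation v² = μ/r at r = 4661 km: μ = v²r = (3.031)² × 4661 = 42820.4 km³/s².
Transfer-ellipse semi-major axis a_t = (r₁ + r₂)/2 = (4661 + 14160)/2 = 9410.5 km.
Half the transfer-orbit period gives t = π√(a_t³/μ) = 13860 s.
Converting: 13860 s ÷ 3600 s/hour = 3.850 hours.

t = 3.850 hours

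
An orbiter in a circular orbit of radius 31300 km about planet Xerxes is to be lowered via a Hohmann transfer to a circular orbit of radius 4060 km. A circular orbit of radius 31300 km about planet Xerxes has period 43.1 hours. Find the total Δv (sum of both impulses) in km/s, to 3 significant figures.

Δv = 1.82 km/s

From Kepler's third law T² = 4π²r³/μ at r = 31300 km, T = 43.1 hours = 43.1 × 3600 s = 1.5516×10^5 s: μ = 4π²r³/T² = 50284.4 km³/s².
Transfer-ellipse semi-major axis a_t = (r₁ + r₂)/2 = (31300 + 4060)/2 = 17680 km.
At r₁ the circular-orbit speed is v₁ = √(μ/r₁) = 1.2675 km/s.
On the transfer ellipse at r₁, vis-viva equation gives v_a = √[μ(2/r₁ − 1/a_t)] = 0.60739 km/s.
First burn Δv₁ = |v_a − v₁| = 0.6601 km/s.
At r₂, v₂ = √(μ/r₂) = 3.5193 km/s.
Transfer-orbit speed at r₂: v_p = √[μ(2/r₂ − 1/a_t)] = 4.6826 km/s.
Second burn Δv₂ = |v₂ − v_p| = 1.163 km/s.
Total Δv = Δv₁ + Δv₂ = 1.823 km/s.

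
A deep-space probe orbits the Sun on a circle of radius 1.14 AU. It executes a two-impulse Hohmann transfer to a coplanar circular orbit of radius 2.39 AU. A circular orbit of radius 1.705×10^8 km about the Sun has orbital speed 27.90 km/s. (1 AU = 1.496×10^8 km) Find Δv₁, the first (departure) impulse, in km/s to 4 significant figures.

Δv₁ = 4.566 km/s

From the circular-orbit relation v² = μ/r at r = 1.705×10^8 km: μ = v²r = (27.90)² × 1.705×10^8 = 1.32719×10^11 km³/s².
In km: r₁ = 1.14 × 1.496×10^8 = 1.70544×10^8 km; r₂ = 2.39 × 1.496×10^8 = 3.57544×10^8 km.
Semi-major axis of the transfer orbit: a_t = (1.70544×10^8 + 3.57544×10^8)/2 = 2.64044×10^8 km.
Circular speed at r = 1.70544×10^8 km: v_c = √(μ/r) = 27.896 km/s.
Vis-viva on the transfer ellipse at r = 1.70544×10^8 km gives v_t = √[μ(2/r − 1/a_t)] = 32.462 km/s.
Δv₁ = |v_t − v_c| = |32.462 − 27.896| = 4.566 km/s.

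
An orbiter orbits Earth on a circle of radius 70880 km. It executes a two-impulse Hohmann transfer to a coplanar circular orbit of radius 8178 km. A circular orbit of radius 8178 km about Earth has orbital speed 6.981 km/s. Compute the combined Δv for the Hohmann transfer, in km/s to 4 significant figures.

Δv = 3.660 km/s

From the circular-orbit relation v² = μ/r at r = 8178 km: μ = v²r = (6.981)² × 8178 = 3.98550×10^5 km³/s².
The Hohmann ellipse has a_t = (r₁ + r₂)/2 = 39529 km.
At r₁ the circular-orbit speed is v₁ = √(μ/r₁) = 2.3713 km/s.
Transfer-orbit speed at r₁ (vis-viva): v_a = √[μ(2/r₁ − 1/a_t)] = 1.0786 km/s.
First burn Δv₁ = |v_a − v₁| = 1.293 km/s.
Circular speed at r₂: v₂ = √(μ/r₂) = 6.981 km/s.
Transfer-orbit speed at r₂: v_p = √[μ(2/r₂ − 1/a_t)] = 9.348 km/s.
Second burn Δv₂ = |v₂ − v_p| = 2.367 km/s.
Total Δv = Δv₁ + Δv₂ = 3.660 km/s.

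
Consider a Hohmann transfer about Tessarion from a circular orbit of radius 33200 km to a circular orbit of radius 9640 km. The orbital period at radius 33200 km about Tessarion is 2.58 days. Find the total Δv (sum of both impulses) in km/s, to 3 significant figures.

From Kepler's third law T² = 4π²r³/μ at r = 33200 km, T = 2.58 days = 2.58 × 86400 s = 2.22912×10^5 s: μ = 4π²r³/T² = 29074.2 km³/s².
The Hohmann ellipse has a_t = (r₁ + r₂)/2 = 21420 km.
At r₁ the circular-orbit speed is v₁ = √(μ/r₁) = 0.9358 km/s.
On the transfer ellipse at r₁, vis-viva equation gives v_a = √[μ(2/r₁ − 1/a_t)] = 0.6278 km/s.
First burn Δv₁ = |v_a − v₁| = 0.3080 km/s.
Circular speed at r₂: v₂ = √(μ/r₂) = 1.7367 km/s.
Transfer-orbit speed at r₂: v_p = √[μ(2/r₂ − 1/a_t)] = 2.1621 km/s.
Second burn Δv₂ = |v₂ − v_p| = 0.4254 km/s.
Δv = Δv₁ + Δv₂ = 0.3080 + 0.4254 = 0.7334 km/s.

Δv = 0.733 km/s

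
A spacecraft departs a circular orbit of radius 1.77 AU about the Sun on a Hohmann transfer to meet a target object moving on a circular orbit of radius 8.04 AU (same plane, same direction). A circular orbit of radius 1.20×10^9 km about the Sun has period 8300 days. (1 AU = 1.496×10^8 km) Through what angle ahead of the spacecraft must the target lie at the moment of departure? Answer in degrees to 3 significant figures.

φ = 94.2°

From Kepler's third law T² = 4π²r³/μ at r = 1.20×10^9 km, T = 8300 days = 8300 × 86400 s = 7.1712×10^8 s: μ = 4π²r³/T² = 1.32654×10^11 km³/s².
In km: r₁ = 1.77 × 1.496×10^8 = 2.64792×10^8 km; r₂ = 8.04 × 1.496×10^8 = 1.202784×10^9 km.
The Hohmann ellipse has a_t = (r₁ + r₂)/2 = 7.33788×10^8 km.
The half-period of the transfer ellipse is t = π√(a_t³/μ) = 1.715×10^8 s.
The target's mean motion on its circular orbit is ω₂ = √(μ/r₂³) = 8.731×10^-9 rad/s.
Angle swept by the target during transfer: ω₂·t = 1.497 rad = 85.77°.
Arrival is 180° from departure on the ellipse, so φ = 180° − 85.77° = 94.2°.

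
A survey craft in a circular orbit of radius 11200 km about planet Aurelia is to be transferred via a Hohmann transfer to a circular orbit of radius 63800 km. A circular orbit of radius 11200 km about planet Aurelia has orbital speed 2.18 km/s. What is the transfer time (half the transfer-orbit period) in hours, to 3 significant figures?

t = 27.5 hours

From the circular-orbit relation v² = μ/r at r = 11200 km: μ = v²r = (2.18)² × 11200 = 53226.9 km³/s².
Semi-major axis of the transfer orbit: a_t = (11200 + 63800)/2 = 37500 km.
Transfer time t = π√(a_t³/μ) = π√((37500)³ / 53226.9) = 98890 s.
Converting: 98890 s ÷ 3600 s/hour = 27.5 hours.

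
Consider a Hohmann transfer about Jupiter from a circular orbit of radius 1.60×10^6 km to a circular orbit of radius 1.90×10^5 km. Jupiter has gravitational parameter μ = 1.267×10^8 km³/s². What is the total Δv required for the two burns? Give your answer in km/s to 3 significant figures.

Δv = 13.5 km/s

The Hohmann ellipse has a_t = (r₁ + r₂)/2 = 8.950×10^5 km.
At r₁ the circular-orbit speed is v₁ = √(μ/r₁) = 8.899 km/s.
Transfer-orbit speed at r₁ (v² = μ(2/r − 1/a)): v_a = √[μ(2/r₁ − 1/a_t)] = 4.100 km/s.
First burn Δv₁ = |v_a − v₁| = 4.799 km/s.
At r₂, v₂ = √(μ/r₂) = 25.823 km/s.
Transfer-orbit speed at r₂: v_p = √[μ(2/r₂ − 1/a_t)] = 34.527 km/s.
Second burn Δv₂ = |v₂ − v_p| = 8.704 km/s.
Δv = Δv₁ + Δv₂ = 4.799 + 8.704 = 13.50 km/s.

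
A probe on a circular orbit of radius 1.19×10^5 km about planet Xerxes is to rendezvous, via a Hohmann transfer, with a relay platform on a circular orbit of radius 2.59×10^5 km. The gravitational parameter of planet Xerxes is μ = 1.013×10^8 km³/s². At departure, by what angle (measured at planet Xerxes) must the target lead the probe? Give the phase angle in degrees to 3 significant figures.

φ = 67.8°

Transfer-ellipse semi-major axis a_t = (r₁ + r₂)/2 = (1.190×10^5 + 2.590×10^5)/2 = 1.890×10^5 km.
Transfer time t = π√(a_t³/μ) = 25647 s.
The target's mean motion on its circular orbit is ω₂ = √(μ/r₂³) = 7.6358×10^-5 rad/s.
Angle swept by the target during transfer: ω₂·t = 1.958 rad = 112.2°.
Arrival is 180° from departure on the ellipse, so φ = 180° − 112.2° = 67.8°.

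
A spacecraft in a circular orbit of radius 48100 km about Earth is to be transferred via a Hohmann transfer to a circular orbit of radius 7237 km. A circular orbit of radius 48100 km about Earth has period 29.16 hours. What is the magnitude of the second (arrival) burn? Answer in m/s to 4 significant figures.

From Kepler's third law T² = 4π²r³/μ at r = 48100 km, T = 29.16 hours = 29.16 × 3600 s = 1.04976×10^5 s: μ = 4π²r³/T² = 3.98671×10^5 km³/s².
The Hohmann ellipse has a_t = (r₁ + r₂)/2 = 27668.5 km.
Circular speed at r = 7237 km: v_c = √(μ/r) = 7.422 km/s.
Vis-viva on the transfer ellipse at r = 7237 km gives v_t = √[μ(2/r − 1/a_t)] = 9.786 km/s.
Δv₂ = |v_t − v_c| = |9.786 − 7.422| = 2.364 km/s.

Δv₂ = 2364 m/s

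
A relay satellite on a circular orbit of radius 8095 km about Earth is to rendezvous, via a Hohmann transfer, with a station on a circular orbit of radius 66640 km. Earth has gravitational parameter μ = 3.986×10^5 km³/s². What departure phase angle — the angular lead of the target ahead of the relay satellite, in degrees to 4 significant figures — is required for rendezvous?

φ = 104.4°

Semi-major axis of the transfer orbit: a_t = (8095 + 66640)/2 = 37367.5 km.
The half-period of the transfer ellipse is t = π√(a_t³/μ) = 35944 s.
The target's mean motion on its circular orbit is ω₂ = √(μ/r₂³) = 3.6700×10^-5 rad/s.
Angle swept by the target during transfer: ω₂·t = 1.3191 rad = 75.58°.
Arrival is 180° from departure on the ellipse, so φ = 180° − 75.58° = 104.4°.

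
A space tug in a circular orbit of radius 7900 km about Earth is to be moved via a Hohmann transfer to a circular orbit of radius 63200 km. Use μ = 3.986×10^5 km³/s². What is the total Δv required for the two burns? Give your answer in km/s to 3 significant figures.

The Hohmann ellipse has a_t = (r₁ + r₂)/2 = 35550 km.
At r₁ the circular-orbit speed is v₁ = √(μ/r₁) = 7.103 km/s.
Transfer-orbit speed at r₁ (vis-viva equation): v_p = √[μ(2/r₁ − 1/a_t)] = 9.471 km/s.
First burn Δv₁ = |v_p − v₁| = 2.368 km/s.
Circular speed at r₂: v₂ = √(μ/r₂) = 2.511 km/s.
Transfer-orbit speed at r₂: v_a = √[μ(2/r₂ − 1/a_t)] = 1.184 km/s.
Second burn Δv₂ = |v₂ − v_a| = 1.327 km/s.
Total Δv = Δv₁ + Δv₂ = 3.695 km/s.

Δv = 3.70 km/s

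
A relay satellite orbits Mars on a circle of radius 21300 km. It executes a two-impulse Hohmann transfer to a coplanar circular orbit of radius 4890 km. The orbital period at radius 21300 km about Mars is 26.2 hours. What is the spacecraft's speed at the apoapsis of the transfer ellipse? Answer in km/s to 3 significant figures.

From Kepler's third law T² = 4π²r³/μ at r = 21300 km, T = 26.2 hours = 26.2 × 3600 s = 94320 s: μ = 4π²r³/T² = 42883.6 km³/s².
Transfer-ellipse semi-major axis a_t = (r₁ + r₂)/2 = (21300 + 4890)/2 = 13095 km.
The apoapsis of the transfer ellipse is at r = 21300 km.
From the vis-viva equation, v = √[μ(2/r − 1/a_t)] = 0.8671 km/s.

v = 0.867 km/s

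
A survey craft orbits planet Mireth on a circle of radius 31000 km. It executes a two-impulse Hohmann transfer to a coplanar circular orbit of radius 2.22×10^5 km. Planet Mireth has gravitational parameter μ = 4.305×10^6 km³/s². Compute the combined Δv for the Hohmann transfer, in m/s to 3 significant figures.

Transfer-ellipse semi-major axis a_t = (r₁ + r₂)/2 = (31000 + 2.220×10^5)/2 = 1.265×10^5 km.
Circular speed at r₁: v₁ = √(μ/r₁) = √(4.305×10^6/31000) = 11.784 km/s.
Transfer-orbit speed at r₁ (vis-viva equation): v_p = √[μ(2/r₁ − 1/a_t)] = 15.611 km/s.
First burn Δv₁ = |v_p − v₁| = 3.827 km/s.
At r₂, v₂ = √(μ/r₂) = 4.404 km/s.
Transfer-orbit speed at r₂: v_a = √[μ(2/r₂ − 1/a_t)] = 2.180 km/s.
Second burn Δv₂ = |v₂ − v_a| = 2.224 km/s.
Total Δv = Δv₁ + Δv₂ = 6.051 km/s.

Δv = 6050 m/s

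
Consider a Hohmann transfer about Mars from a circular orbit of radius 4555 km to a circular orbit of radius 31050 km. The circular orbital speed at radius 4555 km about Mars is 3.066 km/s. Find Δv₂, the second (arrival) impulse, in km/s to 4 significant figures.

From the circular-orbit relation v² = μ/r at r = 4555 km: μ = v²r = (3.066)² × 4555 = 42818.6 km³/s².
The Hohmann ellipse has a_t = (r₁ + r₂)/2 = 17802.5 km.
On the circular orbit at r = 31050 km, v_c = √(μ/r) = 1.1743 km/s.
Vis-viva on the transfer ellipse at r = 31050 km gives v_t = √[μ(2/r − 1/a_t)] = 0.59400 km/s.
Δv₂ = |v_t − v_c| = |0.59400 − 1.1743| = 0.5803 km/s.

Δv₂ = 0.5803 km/s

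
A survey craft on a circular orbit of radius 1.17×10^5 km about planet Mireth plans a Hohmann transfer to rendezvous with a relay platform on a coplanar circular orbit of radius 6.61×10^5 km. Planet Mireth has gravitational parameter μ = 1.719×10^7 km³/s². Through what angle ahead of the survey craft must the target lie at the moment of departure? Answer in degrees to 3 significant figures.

φ = 98.7°

Transfer-ellipse semi-major axis a_t = (r₁ + r₂)/2 = (1.170×10^5 + 6.610×10^5)/2 = 3.890×10^5 km.
The half-period of the transfer ellipse is t = π√(a_t³/μ) = 1.8384×10^5 s.
The target's mean motion on its circular orbit is ω₂ = √(μ/r₂³) = 7.7150×10^-6 rad/s.
Angle swept by the target during transfer: ω₂·t = 1.4183 rad = 81.26°.
The survey craft traverses 180° on the transfer ellipse, so the target must lead by 180° − 81.26° = 98.7°.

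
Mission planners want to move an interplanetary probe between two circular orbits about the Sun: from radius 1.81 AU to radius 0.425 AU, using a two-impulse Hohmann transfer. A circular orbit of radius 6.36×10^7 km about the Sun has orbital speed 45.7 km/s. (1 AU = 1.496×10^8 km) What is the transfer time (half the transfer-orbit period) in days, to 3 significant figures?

From the circular-orbit relation v² = μ/r at r = 6.36×10^7 km: μ = v²r = (45.7)² × 6.36×10^7 = 1.32828×10^11 km³/s².
In km: r₁ = 1.81 × 1.496×10^8 = 2.70776×10^8 km; r₂ = 0.425 × 1.496×10^8 = 6.358×10^7 km.
Semi-major axis of the transfer orbit: a_t = (2.70776×10^8 + 6.358×10^7)/2 = 1.67178×10^8 km.
Transfer time t = π√(a_t³/μ) = π√((1.67178×10^8)³ / 1.32828×10^11) = 1.863×10^7 s.
Converting: 1.863×10^7 s ÷ 86400 s/day = 216 days.

t = 216 days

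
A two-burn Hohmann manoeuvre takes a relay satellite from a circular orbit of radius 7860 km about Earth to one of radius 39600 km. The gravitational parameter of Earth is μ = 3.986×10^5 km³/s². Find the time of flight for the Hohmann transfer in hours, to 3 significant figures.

t = 5.05 hours

The Hohmann ellipse has a_t = (r₁ + r₂)/2 = 23730 km.
Half the transfer-orbit period gives t = π√(a_t³/μ) = 18190 s.
Converting: 18190 s ÷ 3600 s/hour = 5.05 hours.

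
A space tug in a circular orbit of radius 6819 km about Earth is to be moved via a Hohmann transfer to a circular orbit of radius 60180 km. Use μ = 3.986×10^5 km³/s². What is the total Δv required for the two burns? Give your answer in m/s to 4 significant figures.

Δv = 4014 m/s

Semi-major axis of the transfer orbit: a_t = (6819 + 60180)/2 = 33499.5 km.
At r₁ the circular-orbit speed is v₁ = √(μ/r₁) = 7.64554 km/s.
On the transfer ellipse at r₁, vis-viva equation gives v_p = √[μ(2/r₁ − 1/a_t)] = 10.2474 km/s.
First burn Δv₁ = |v_p − v₁| = 2.602 km/s.
Circular speed at r₂: v₂ = √(μ/r₂) = 2.57361 km/s.
Transfer-orbit speed at r₂: v_a = √[μ(2/r₂ − 1/a_t)] = 1.16114 km/s.
Second burn Δv₂ = |v₂ − v_a| = 1.412 km/s.
Δv = Δv₁ + Δv₂ = 2.602 + 1.412 = 4.014 km/s.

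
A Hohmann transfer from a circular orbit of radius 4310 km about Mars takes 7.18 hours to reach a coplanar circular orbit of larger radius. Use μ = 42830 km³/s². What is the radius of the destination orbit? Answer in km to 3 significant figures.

Transfer time t = 7.18 hours = 25848 s, and t = π√(a_t³/μ).
So a_t = (μ t²/π²)^(1/3) = (42830 × (25848)² / π²)^(1/3) = 14259 km.
Since a_t = (r₁ + r₂)/2, r₂ = 2a_t − r₁ = 2×14259 − 4310 = 24208 km.

r₂ = 24200 km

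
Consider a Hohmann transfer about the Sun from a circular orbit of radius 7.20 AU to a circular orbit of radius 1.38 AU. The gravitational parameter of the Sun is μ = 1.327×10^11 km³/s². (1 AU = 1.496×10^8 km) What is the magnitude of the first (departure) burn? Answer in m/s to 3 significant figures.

Δv₁ = 4800 m/s

In km: r₁ = 7.20 × 1.496×10^8 = 1.07712×10^9 km; r₂ = 1.38 × 1.496×10^8 = 2.06448×10^8 km.
The Hohmann ellipse has a_t = (r₁ + r₂)/2 = 6.41784×10^8 km.
On the circular orbit at r = 1.07712×10^9 km, v_c = √(μ/r) = 11.0995 km/s.
Transfer-orbit speed at the same r (vis-viva, a = a_t): v_t = √[μ(2/r − 1/a_t)] = 6.29527 km/s.
Δv₁ = |v_t − v_c| = |6.29527 − 11.0995| = 4.804 km/s.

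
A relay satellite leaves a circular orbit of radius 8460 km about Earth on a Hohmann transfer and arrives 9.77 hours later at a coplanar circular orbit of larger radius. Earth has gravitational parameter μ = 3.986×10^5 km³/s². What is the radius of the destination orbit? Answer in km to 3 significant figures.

r₂ = 65200 km

Transfer time t = 9.77 hours = 35172 s, and t = π√(a_t³/μ).
So a_t = (μ t²/π²)^(1/3) = (3.986×10^5 × (35172)² / π²)^(1/3) = 36831 km.
Since a_t = (r₁ + r₂)/2, r₂ = 2a_t − r₁ = 2×36831 − 8460 = 65202 km.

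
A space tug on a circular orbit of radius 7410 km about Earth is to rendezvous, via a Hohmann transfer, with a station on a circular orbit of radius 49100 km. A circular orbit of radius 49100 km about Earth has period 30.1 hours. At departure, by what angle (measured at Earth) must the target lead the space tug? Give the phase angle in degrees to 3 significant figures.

From Kepler's third law T² = 4π²r³/μ at r = 49100 km, T = 30.1 hours = 30.1 × 3600 s = 1.0836×10^5 s: μ = 4π²r³/T² = 3.97985×10^5 km³/s².
Transfer-ellipse semi-major axis a_t = (r₁ + r₂)/2 = (7410 + 49100)/2 = 28255 km.
Transfer time t = π√(a_t³/μ) = 23652 s.
Target angular speed ω₂ = √(μ/r₂³) = 5.7984×10^-5 rad/s.
Angle swept by the target during transfer: ω₂·t = 1.3714 rad = 78.58°.
Arrival is 180° from departure on the ellipse, so φ = 180° − 78.58° = 101°.

φ = 101°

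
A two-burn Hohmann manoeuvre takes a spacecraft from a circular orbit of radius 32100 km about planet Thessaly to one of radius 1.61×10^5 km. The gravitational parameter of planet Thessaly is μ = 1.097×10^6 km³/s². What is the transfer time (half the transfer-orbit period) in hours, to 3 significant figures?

Transfer-ellipse semi-major axis a_t = (r₁ + r₂)/2 = (32100 + 1.610×10^5)/2 = 96550 km.
Half the transfer-orbit period gives t = π√(a_t³/μ) = 89990 s.
Converting: 89990 s ÷ 3600 s/hour = 25.0 hours.

t = 25.0 hours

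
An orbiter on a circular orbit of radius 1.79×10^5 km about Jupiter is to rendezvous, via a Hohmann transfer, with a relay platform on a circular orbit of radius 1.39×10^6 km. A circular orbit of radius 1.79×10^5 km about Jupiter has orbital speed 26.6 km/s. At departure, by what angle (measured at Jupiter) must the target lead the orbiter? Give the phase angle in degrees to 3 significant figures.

φ = 104°

From the circular-orbit relation v² = μ/r at r = 1.79×10^5 km: μ = v²r = (26.6)² × 1.79×10^5 = 1.26653×10^8 km³/s².
The Hohmann ellipse has a_t = (r₁ + r₂)/2 = 7.845×10^5 km.
The half-period of the transfer ellipse is t = π√(a_t³/μ) = 1.940×10^5 s.
The target's mean motion on its circular orbit is ω₂ = √(μ/r₂³) = 6.867×10^-6 rad/s.
Angle swept by the target during transfer: ω₂·t = 1.332 rad = 76.32°.
Arrival is 180° from departure on the ellipse, so φ = 180° − 76.32° = 104°.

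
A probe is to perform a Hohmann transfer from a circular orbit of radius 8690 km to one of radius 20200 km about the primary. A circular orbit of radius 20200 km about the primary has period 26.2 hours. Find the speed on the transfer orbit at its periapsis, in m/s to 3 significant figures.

v = 2430 m/s

From Kepler's third law T² = 4π²r³/μ at r = 20200 km, T = 26.2 hours = 26.2 × 3600 s = 94320 s: μ = 4π²r³/T² = 36576.8 km³/s².
The Hohmann ellipse has a_t = (r₁ + r₂)/2 = 14445 km.
The periapsis of the transfer ellipse is at r = 8690 km.
Vis-viva: v = √[μ(2/r − 1/a_t)] = √[36576.8 × (2/8690 − 1/14445)] = 2.426 km/s.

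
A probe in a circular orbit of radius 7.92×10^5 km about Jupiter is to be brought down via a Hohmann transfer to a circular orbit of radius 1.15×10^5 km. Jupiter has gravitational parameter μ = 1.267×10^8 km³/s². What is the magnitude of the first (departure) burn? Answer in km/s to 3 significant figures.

The Hohmann ellipse has a_t = (r₁ + r₂)/2 = 4.535×10^5 km.
On the circular orbit at r = 7.920×10^5 km, v_c = √(μ/r) = 12.648 km/s.
Vis-viva on the transfer ellipse at r = 7.920×10^5 km gives v_t = √[μ(2/r − 1/a_t)] = 6.3692 km/s.
Δv₁ = |v_t − v_c| = |6.3692 − 12.648| = 6.279 km/s.

Δv₁ = 6.28 km/s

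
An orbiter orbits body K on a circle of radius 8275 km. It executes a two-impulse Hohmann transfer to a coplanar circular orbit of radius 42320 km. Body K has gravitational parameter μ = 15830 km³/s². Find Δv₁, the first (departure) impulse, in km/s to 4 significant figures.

Transfer-ellipse semi-major axis a_t = (r₁ + r₂)/2 = (8275 + 42320)/2 = 25297.5 km.
Circular speed at r = 8275 km: v_c = √(μ/r) = 1.3831 km/s.
Transfer-orbit speed at the same r (vis-viva, a = a_t): v_t = √[μ(2/r − 1/a_t)] = 1.7889 km/s.
Δv₁ = |v_t − v_c| = |1.7889 − 1.3831| = 0.4058 km/s.

Δv₁ = 0.4058 km/s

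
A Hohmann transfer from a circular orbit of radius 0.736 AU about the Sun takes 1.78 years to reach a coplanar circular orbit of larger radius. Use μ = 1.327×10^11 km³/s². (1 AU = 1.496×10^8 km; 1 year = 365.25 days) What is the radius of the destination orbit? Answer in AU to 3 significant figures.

r₂ = 3.93 AU

In km: r₁ = 0.736 × 1.496×10^8 = 1.101056×10^8 km.
Transfer time t = 1.78 years × 365.25 × 86400 s = 5.6172528×10^7 s, and t = π√(a_t³/μ).
So a_t = (μ t²/π²)^(1/3) = (1.327×10^11 × (5.6172528×10^7)² / π²)^(1/3) = 3.4877×10^8 km.
Since a_t = (r₁ + r₂)/2, r₂ = 2a_t − r₁ = 2×3.4877×10^8 − 1.101056×10^8 = 5.874344×10^8 km.
In AU: r₂ = 5.874344×10^8 / 1.496×10^8 = 3.93 AU.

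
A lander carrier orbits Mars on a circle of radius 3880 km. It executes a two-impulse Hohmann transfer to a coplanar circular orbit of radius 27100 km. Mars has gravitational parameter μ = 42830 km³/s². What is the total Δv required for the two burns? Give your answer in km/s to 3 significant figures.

Semi-major axis of the transfer orbit: a_t = (3880 + 27100)/2 = 15490 km.
At r₁ the circular-orbit speed is v₁ = √(μ/r₁) = 3.3224 km/s.
Transfer-orbit speed at r₁ (v² = μ(2/r − 1/a)): v_p = √[μ(2/r₁ − 1/a_t)] = 4.3946 km/s.
First burn Δv₁ = |v_p − v₁| = 1.072 km/s.
At r₂, v₂ = √(μ/r₂) = 1.2572 km/s.
Transfer-orbit speed at r₂: v_a = √[μ(2/r₂ − 1/a_t)] = 0.62919 km/s.
Second burn Δv₂ = |v₂ − v_a| = 0.6280 km/s.
Δv = Δv₁ + Δv₂ = 1.072 + 0.6280 = 1.700 km/s.

Δv = 1.70 km/s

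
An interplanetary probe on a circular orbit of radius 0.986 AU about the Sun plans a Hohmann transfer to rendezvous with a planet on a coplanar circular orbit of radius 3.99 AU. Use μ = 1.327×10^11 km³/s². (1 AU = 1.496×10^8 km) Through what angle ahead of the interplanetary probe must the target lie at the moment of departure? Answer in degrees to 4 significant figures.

In km: r₁ = 0.986 × 1.496×10^8 = 1.475056×10^8 km; r₂ = 3.99 × 1.496×10^8 = 5.96904×10^8 km.
The Hohmann ellipse has a_t = (r₁ + r₂)/2 = 3.722048×10^8 km.
Transfer time t = π√(a_t³/μ) = 6.1928×10^7 s.
Target angular speed ω₂ = √(μ/r₂³) = 2.4979×10^-8 rad/s.
Angle swept by the target during transfer: ω₂·t = 1.5469 rad = 88.63°.
Arrival is 180° from departure on the ellipse, so φ = 180° − 88.63° = 91.37°.

φ = 91.37°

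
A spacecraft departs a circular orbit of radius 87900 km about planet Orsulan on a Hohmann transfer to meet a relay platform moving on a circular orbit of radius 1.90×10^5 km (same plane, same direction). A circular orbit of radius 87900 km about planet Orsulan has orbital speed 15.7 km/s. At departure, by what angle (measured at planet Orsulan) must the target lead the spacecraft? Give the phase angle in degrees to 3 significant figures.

From the circular-orbit relation v² = μ/r at r = 87900 km: μ = v²r = (15.7)² × 87900 = 2.16665×10^7 km³/s².
The Hohmann ellipse has a_t = (r₁ + r₂)/2 = 1.3895×10^5 km.
The half-period of the transfer ellipse is t = π√(a_t³/μ) = 34960 s.
Target angular speed ω₂ = √(μ/r₂³) = 5.620×10^-5 rad/s.
Angle swept by the target during transfer: ω₂·t = 1.965 rad = 112.6°.
Arrival is 180° from departure on the ellipse, so φ = 180° − 112.6° = 67.4°.

φ = 67.4°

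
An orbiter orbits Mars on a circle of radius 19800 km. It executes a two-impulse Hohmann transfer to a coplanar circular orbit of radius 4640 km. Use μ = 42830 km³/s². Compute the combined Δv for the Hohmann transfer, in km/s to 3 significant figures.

Δv = 1.39 km/s

Transfer-ellipse semi-major axis a_t = (r₁ + r₂)/2 = (19800 + 4640)/2 = 12220 km.
At r₁ the circular-orbit speed is v₁ = √(μ/r₁) = 1.4708 km/s.
On the transfer ellipse at r₁, v² = μ(2/r − 1/a) gives v_a = √[μ(2/r₁ − 1/a_t)] = 0.90629 km/s.
First burn Δv₁ = |v_a − v₁| = 0.5645 km/s.
Circular speed at r₂: v₂ = √(μ/r₂) = 3.0382 km/s.
Transfer-orbit speed at r₂: v_p = √[μ(2/r₂ − 1/a_t)] = 3.8673 km/s.
Second burn Δv₂ = |v₂ − v_p| = 0.8291 km/s.
Total Δv = Δv₁ + Δv₂ = 1.394 km/s.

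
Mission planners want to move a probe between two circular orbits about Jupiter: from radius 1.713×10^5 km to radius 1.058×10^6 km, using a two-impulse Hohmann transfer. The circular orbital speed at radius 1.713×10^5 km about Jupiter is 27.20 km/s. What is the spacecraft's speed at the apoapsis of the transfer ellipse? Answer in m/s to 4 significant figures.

v = 5778 m/s

From the circular-orbit relation v² = μ/r at r = 1.713×10^5 km: μ = v²r = (27.20)² × 1.713×10^5 = 1.26735×10^8 km³/s².
Transfer-ellipse semi-major axis a_t = (r₁ + r₂)/2 = (1.713×10^5 + 1.058×10^6)/2 = 6.1465×10^5 km.
At apoapsis, r = 1.058×10^6 km.
From the vis-viva equation, v = √[μ(2/r − 1/a_t)] = 5.778 km/s.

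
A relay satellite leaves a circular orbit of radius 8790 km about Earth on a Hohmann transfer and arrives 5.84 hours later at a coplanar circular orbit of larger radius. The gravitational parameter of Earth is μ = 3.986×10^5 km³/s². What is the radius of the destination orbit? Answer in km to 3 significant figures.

r₂ = 43500 km

Transfer time t = 5.84 hours = 21024 s, and t = π√(a_t³/μ).
So a_t = (μ t²/π²)^(1/3) = (3.986×10^5 × (21024)² / π²)^(1/3) = 26135 km.
Since a_t = (r₁ + r₂)/2, r₂ = 2a_t − r₁ = 2×26135 − 8790 = 43480 km.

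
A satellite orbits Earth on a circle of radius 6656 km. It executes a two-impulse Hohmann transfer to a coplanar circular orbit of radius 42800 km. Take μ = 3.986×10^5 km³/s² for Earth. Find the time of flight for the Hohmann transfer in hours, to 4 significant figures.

The Hohmann ellipse has a_t = (r₁ + r₂)/2 = 24728 km.
By Kepler's third law the transfer-orbit period is T = 2π√(a_t³/μ), so t = T/2 = 19350 s.
Converting: 19350 s ÷ 3600 s/hour = 5.375 hours.

t = 5.375 hours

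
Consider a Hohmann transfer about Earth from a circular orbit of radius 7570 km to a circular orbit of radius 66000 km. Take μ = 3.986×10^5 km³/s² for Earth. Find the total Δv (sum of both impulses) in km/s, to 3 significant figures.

Semi-major axis of the transfer orbit: a_t = (7570 + 66000)/2 = 36785 km.
At r₁ the circular-orbit speed is v₁ = √(μ/r₁) = 7.2564 km/s.
Transfer-orbit speed at r₁ (vis-viva): v_p = √[μ(2/r₁ − 1/a_t)] = 9.7198 km/s.
First burn Δv₁ = |v_p − v₁| = 2.463 km/s.
Circular speed at r₂: v₂ = √(μ/r₂) = 2.458 km/s.
Transfer-orbit speed at r₂: v_a = √[μ(2/r₂ − 1/a_t)] = 1.115 km/s.
Second burn Δv₂ = |v₂ − v_a| = 1.343 km/s.
Total Δv = Δv₁ + Δv₂ = 3.806 km/s.

Δv = 3.81 km/s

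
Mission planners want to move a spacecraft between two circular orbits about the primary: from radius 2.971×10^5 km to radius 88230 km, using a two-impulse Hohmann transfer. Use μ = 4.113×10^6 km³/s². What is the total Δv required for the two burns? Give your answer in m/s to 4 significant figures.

Δv = 2854 m/s

The Hohmann ellipse has a_t = (r₁ + r₂)/2 = 1.92665×10^5 km.
At r₁ the circular-orbit speed is v₁ = √(μ/r₁) = 3.721 km/s.
Transfer-orbit speed at r₁ (vis-viva equation): v_a = √[μ(2/r₁ − 1/a_t)] = 2.518 km/s.
First burn Δv₁ = |v_a − v₁| = 1.203 km/s.
At r₂, v₂ = √(μ/r₂) = 6.828 km/s.
Transfer-orbit speed at r₂: v_p = √[μ(2/r₂ − 1/a_t)] = 8.479 km/s.
Second burn Δv₂ = |v₂ − v_p| = 1.651 km/s.
Total Δv = Δv₁ + Δv₂ = 2.854 km/s.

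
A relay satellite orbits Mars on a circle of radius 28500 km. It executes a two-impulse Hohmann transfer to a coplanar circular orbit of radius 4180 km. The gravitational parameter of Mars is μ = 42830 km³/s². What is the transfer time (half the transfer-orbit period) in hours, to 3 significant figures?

t = 8.81 hours

Semi-major axis of the transfer orbit: a_t = (28500 + 4180)/2 = 16340 km.
Transfer time t = π√(a_t³/μ) = π√((16340)³ / 42830) = 31710 s.
Converting: 31710 s ÷ 3600 s/hour = 8.81 hours.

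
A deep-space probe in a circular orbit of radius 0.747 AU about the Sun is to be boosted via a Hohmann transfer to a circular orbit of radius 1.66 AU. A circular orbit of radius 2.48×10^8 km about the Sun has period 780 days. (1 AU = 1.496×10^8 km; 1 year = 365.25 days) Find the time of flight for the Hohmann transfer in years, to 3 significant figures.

t = 0.660 years

From Kepler's third law T² = 4π²r³/μ at r = 2.48×10^8 km, T = 780 days = 780 × 86400 s = 6.7392×10^7 s: μ = 4π²r³/T² = 1.32586×10^11 km³/s².
In km: r₁ = 0.747 × 1.496×10^8 = 1.117512×10^8 km; r₂ = 1.66 × 1.496×10^8 = 2.48336×10^8 km.
Transfer-ellipse semi-major axis a_t = (r₁ + r₂)/2 = (1.117512×10^8 + 2.48336×10^8)/2 = 1.800436×10^8 km.
Half the transfer-orbit period gives t = π√(a_t³/μ) = 2.084×10^7 s.
Converting: 2.084×10^7 s ÷ 3.15576×10^7 s/year (365.25 × 86400) = 0.660 years.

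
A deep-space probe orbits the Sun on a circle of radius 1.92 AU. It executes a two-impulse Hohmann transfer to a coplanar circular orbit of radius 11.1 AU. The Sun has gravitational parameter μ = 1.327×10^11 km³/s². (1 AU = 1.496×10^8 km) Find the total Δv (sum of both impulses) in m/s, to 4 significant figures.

In km: r₁ = 1.92 × 1.496×10^8 = 2.87232×10^8 km; r₂ = 11.1 × 1.496×10^8 = 1.66056×10^9 km.
The Hohmann ellipse has a_t = (r₁ + r₂)/2 = 9.73896×10^8 km.
At r₁ the circular-orbit speed is v₁ = √(μ/r₁) = 21.494 km/s.
On the transfer ellipse at r₁, vis-viva equation gives v_p = √[μ(2/r₁ − 1/a_t)] = 28.067 km/s.
First burn Δv₁ = |v_p − v₁| = 6.573 km/s.
Circular speed at r₂: v₂ = √(μ/r₂) = 8.9394 km/s.
Transfer-orbit speed at r₂: v_a = √[μ(2/r₂ − 1/a_t)] = 4.8548 km/s.
Second burn Δv₂ = |v₂ − v_a| = 4.085 km/s.
Δv = Δv₁ + Δv₂ = 6.573 + 4.085 = 10.66 km/s.

Δv = 10660 m/s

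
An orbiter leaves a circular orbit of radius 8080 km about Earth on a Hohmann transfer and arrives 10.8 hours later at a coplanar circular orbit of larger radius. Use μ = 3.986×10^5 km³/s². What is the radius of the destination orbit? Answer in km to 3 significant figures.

Transfer time t = 10.8 hours = 38880 s, and t = π√(a_t³/μ).
So a_t = (μ t²/π²)^(1/3) = (3.986×10^5 × (38880)² / π²)^(1/3) = 39376 km.
Since a_t = (r₁ + r₂)/2, r₂ = 2a_t − r₁ = 2×39376 − 8080 = 70672 km.

r₂ = 70700 km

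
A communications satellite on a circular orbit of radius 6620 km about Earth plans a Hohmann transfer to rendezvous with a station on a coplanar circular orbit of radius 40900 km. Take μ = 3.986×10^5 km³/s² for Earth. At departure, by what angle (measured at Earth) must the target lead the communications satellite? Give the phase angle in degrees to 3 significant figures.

Semi-major axis of the transfer orbit: a_t = (6620 + 40900)/2 = 23760 km.
Transfer time t = π√(a_t³/μ) = 18220 s.
Target angular speed ω₂ = √(μ/r₂³) = 7.633×10^-5 rad/s.
Angle swept by the target during transfer: ω₂·t = 1.391 rad = 79.70°.
The communications satellite traverses 180° on the transfer ellipse, so the target must lead by 180° − 79.70° = 100°.

φ = 100°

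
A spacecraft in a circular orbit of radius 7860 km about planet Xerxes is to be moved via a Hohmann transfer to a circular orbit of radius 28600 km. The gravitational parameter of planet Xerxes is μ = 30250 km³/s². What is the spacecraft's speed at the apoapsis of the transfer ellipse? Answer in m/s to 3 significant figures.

Semi-major axis of the transfer orbit: a_t = (7860 + 28600)/2 = 18230 km.
The apoapsis of the transfer ellipse is at r = 28600 km.
Vis-viva: v = √[μ(2/r − 1/a_t)] = √[30250 × (2/28600 − 1/18230)] = 0.6753 km/s.

v = 675 m/s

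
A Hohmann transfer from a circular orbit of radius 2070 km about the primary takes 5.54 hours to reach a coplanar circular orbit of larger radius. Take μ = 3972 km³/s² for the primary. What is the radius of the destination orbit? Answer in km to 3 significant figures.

r₂ = 8790 km

Transfer time t = 5.54 hours = 19944 s, and t = π√(a_t³/μ).
So a_t = (μ t²/π²)^(1/3) = (3972 × (19944)² / π²)^(1/3) = 5429.7 km.
Since a_t = (r₁ + r₂)/2, r₂ = 2a_t − r₁ = 2×5429.7 − 2070 = 8789.4 km.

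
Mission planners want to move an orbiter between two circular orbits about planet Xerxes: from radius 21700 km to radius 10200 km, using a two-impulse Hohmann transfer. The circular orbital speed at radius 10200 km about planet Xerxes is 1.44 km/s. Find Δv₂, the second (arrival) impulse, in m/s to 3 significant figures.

From the circular-orbit relation v² = μ/r at r = 10200 km: μ = v²r = (1.44)² × 10200 = 21150.7 km³/s².
Semi-major axis of the transfer orbit: a_t = (21700 + 10200)/2 = 15950 km.
Circular speed at r = 10200 km: v_c = √(μ/r) = 1.4400 km/s.
Vis-viva on the transfer ellipse at r = 10200 km gives v_t = √[μ(2/r − 1/a_t)] = 1.6796 km/s.
Δv₂ = |v_t − v_c| = |1.6796 − 1.4400| = 0.2396 km/s.

Δv₂ = 240 m/s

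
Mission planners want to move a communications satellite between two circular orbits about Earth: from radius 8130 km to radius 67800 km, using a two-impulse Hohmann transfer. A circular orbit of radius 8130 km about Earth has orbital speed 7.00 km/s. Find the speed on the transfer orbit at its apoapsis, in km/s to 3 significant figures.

v = 1.12 km/s

From the circular-orbit relation v² = μ/r at r = 8130 km: μ = v²r = (7.00)² × 8130 = 3.98370×10^5 km³/s².
Semi-major axis of the transfer orbit: a_t = (8130 + 67800)/2 = 37965 km.
The apoapsis of the transfer ellipse is at r = 67800 km.
From the vis-viva equation, v = √[μ(2/r − 1/a_t)] = 1.122 km/s.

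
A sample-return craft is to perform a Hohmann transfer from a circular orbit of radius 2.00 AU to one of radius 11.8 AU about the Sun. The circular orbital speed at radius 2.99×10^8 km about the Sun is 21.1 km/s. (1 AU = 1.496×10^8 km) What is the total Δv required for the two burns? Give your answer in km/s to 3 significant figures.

From the circular-orbit relation v² = μ/r at r = 2.99×10^8 km: μ = v²r = (21.1)² × 2.99×10^8 = 1.33118×10^11 km³/s².
In km: r₁ = 2.00 × 1.496×10^8 = 2.992×10^8 km; r₂ = 11.8 × 1.496×10^8 = 1.76528×10^9 km.
Transfer-ellipse semi-major axis a_t = (r₁ + r₂)/2 = (2.992×10^8 + 1.76528×10^9)/2 = 1.03224×10^9 km.
At r₁ the circular-orbit speed is v₁ = √(μ/r₁) = 21.093 km/s.
On the transfer ellipse at r₁, vis-viva gives v_p = √[μ(2/r₁ − 1/a_t)] = 27.584 km/s.
First burn Δv₁ = |v_p − v₁| = 6.491 km/s.
At r₂, v₂ = √(μ/r₂) = 8.684 km/s.
Transfer-orbit speed at r₂: v_a = √[μ(2/r₂ − 1/a_t)] = 4.675 km/s.
Second burn Δv₂ = |v₂ − v_a| = 4.009 km/s.
Total Δv = Δv₁ + Δv₂ = 10.50 km/s.

Δv = 10.5 km/s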